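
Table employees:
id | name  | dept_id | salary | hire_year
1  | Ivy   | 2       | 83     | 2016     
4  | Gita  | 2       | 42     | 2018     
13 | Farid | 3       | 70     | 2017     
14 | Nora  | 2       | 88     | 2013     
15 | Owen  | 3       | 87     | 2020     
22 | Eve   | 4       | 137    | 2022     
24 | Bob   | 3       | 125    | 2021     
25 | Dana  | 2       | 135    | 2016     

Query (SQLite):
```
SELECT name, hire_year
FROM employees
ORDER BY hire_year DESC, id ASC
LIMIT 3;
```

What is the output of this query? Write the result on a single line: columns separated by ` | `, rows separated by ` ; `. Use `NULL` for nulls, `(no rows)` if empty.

Eve | 2022 ; Bob | 2021 ; Owen | 2020

Sort by hire_year desc, tiebreak id asc: (2022, id=22), (2021, id=24), (2020, id=15), (2018, id=4), (2017, id=13), (2016, id=1) …. Take first 3.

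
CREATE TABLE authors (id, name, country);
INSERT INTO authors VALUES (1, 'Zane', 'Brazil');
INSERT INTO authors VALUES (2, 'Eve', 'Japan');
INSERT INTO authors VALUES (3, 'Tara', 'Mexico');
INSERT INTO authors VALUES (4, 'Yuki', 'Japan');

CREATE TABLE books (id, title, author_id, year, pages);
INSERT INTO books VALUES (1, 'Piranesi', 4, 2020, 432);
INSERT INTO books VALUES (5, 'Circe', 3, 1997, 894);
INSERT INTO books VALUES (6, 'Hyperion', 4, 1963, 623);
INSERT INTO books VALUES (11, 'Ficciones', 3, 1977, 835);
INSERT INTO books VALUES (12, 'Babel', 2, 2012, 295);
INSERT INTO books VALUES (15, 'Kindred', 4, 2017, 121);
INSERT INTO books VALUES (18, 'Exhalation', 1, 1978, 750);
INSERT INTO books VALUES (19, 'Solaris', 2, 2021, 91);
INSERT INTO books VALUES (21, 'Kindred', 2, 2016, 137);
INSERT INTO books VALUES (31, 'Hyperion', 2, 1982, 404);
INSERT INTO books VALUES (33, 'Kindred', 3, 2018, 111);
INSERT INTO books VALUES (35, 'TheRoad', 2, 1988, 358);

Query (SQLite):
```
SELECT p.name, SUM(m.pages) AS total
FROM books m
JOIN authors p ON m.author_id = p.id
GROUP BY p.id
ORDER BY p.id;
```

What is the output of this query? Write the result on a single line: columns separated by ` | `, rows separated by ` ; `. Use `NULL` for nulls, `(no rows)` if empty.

Zane | 750 ; Eve | 1285 ; Tara | 1840 ; Yuki | 1176

Join each books row to its authors via author_id.
Group joined rows by authors.id; compute SUM(m.pages) per group.
  1: ids {18} → SUM(m.pages)=750
  2: ids {12, 19, 21, 31, 35} → SUM(m.pages)=1285
  3: ids {5, 11, 33} → SUM(m.pages)=1840
  4: ids {1, 6, 15} → SUM(m.pages)=1176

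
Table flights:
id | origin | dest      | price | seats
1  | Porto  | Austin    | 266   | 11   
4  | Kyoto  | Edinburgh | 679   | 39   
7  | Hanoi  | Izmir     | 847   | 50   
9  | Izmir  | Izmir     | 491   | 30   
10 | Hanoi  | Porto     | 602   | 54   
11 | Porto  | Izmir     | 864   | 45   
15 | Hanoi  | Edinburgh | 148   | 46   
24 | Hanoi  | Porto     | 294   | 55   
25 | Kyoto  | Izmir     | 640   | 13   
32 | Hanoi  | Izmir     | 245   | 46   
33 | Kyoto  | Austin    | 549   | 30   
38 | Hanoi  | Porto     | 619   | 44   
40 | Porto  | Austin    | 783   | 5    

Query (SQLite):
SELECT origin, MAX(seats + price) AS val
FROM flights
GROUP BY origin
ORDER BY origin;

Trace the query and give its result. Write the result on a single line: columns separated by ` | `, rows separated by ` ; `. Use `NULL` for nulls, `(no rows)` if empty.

For each row compute seats + price.
Group by origin; take MAX of the expression per group.
  Hanoi: ids {7, 10, 15, 24, 32, 38} → MAX(seats + price)=897
  Izmir: ids {9} → MAX(seats + price)=521
  Kyoto: ids {4, 25, 33} → MAX(seats + price)=718
  Porto: ids {1, 11, 40} → MAX(seats + price)=909

Hanoi | 897 ; Izmir | 521 ; Kyoto | 718 ; Porto | 909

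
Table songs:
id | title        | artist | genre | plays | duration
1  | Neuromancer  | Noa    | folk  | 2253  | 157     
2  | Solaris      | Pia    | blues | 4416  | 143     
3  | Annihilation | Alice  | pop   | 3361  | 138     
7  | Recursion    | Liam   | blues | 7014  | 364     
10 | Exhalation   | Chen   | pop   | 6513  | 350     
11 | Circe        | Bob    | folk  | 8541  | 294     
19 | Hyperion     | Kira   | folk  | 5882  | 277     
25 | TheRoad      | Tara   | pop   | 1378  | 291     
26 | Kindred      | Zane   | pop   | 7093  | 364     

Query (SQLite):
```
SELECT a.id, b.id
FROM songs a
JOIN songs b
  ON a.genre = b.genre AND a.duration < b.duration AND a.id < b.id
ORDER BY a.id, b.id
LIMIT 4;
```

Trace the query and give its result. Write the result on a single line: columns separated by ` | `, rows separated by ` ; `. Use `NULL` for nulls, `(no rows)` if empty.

1 | 11 ; 1 | 19 ; 2 | 7 ; 3 | 10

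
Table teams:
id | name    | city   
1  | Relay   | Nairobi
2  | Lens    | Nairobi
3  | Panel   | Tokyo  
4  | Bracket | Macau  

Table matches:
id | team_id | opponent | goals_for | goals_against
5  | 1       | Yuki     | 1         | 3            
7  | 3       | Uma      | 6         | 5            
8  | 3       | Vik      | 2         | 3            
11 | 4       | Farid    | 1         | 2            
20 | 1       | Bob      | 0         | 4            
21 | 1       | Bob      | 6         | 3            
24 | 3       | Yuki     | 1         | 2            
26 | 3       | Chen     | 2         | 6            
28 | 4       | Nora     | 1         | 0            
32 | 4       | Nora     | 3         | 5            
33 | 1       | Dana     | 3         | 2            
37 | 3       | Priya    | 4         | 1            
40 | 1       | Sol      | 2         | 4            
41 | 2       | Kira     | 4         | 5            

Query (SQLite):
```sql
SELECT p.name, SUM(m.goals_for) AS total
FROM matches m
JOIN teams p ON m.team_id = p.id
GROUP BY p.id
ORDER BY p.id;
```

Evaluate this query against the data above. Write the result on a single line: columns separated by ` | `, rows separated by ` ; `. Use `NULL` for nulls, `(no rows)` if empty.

Join each matches row to its teams via team_id.
Group joined rows by teams.id; compute SUM(m.goals_for) per group.
  1: ids {5, 20, 21, 33, 40} → SUM(m.goals_for)=12
  2: ids {41} → SUM(m.goals_for)=4
  3: ids {7, 8, 24, 26, 37} → SUM(m.goals_for)=15
  4: ids {11, 28, 32} → SUM(m.goals_for)=5

Relay | 12 ; Lens | 4 ; Panel | 15 ; Bracket | 5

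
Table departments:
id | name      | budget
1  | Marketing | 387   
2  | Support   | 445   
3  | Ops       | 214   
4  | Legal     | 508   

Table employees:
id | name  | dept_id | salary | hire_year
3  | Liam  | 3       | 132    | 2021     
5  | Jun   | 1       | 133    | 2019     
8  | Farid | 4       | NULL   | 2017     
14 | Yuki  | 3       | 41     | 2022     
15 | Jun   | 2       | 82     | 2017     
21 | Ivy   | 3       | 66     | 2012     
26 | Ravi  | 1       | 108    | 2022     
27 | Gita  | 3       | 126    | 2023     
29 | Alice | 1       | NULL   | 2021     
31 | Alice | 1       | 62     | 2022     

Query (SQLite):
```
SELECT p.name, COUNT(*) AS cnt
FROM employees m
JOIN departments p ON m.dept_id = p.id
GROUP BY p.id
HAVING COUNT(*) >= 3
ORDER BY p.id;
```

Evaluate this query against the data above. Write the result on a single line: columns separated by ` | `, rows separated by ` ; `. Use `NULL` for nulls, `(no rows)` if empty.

Marketing | 4 ; Ops | 4

Join each employees row to its departments via dept_id.
Group joined rows by departments.id; compute COUNT(*) per group.
HAVING: keep groups with count ≥ 3.
  1: ids {5, 26, 29, 31} → COUNT(*)=4
  2: ids {15} → COUNT(*)=1
  3: ids {3, 14, 21, 27} → COUNT(*)=4
  4: ids {8} → COUNT(*)=1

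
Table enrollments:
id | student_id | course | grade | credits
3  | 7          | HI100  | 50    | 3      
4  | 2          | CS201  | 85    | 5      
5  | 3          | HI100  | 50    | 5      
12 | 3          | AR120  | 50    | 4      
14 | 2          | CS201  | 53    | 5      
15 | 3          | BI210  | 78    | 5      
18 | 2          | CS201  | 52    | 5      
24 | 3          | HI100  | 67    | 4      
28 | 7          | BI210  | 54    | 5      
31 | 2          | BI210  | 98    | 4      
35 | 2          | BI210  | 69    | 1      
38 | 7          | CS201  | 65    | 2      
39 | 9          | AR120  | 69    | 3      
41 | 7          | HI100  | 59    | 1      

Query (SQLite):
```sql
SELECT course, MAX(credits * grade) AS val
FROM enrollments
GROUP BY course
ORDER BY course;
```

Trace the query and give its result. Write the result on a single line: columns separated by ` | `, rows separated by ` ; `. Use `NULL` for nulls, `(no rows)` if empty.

For each row compute credits * grade.
Group by course; take MAX of the expression per group.
  AR120: ids {12, 39} → MAX(credits * grade)=207
  BI210: ids {15, 28, 31, 35} → MAX(credits * grade)=392
  CS201: ids {4, 14, 18, 38} → MAX(credits * grade)=425
  HI100: ids {3, 5, 24, 41} → MAX(credits * grade)=268

AR120 | 207 ; BI210 | 392 ; CS201 | 425 ; HI100 | 268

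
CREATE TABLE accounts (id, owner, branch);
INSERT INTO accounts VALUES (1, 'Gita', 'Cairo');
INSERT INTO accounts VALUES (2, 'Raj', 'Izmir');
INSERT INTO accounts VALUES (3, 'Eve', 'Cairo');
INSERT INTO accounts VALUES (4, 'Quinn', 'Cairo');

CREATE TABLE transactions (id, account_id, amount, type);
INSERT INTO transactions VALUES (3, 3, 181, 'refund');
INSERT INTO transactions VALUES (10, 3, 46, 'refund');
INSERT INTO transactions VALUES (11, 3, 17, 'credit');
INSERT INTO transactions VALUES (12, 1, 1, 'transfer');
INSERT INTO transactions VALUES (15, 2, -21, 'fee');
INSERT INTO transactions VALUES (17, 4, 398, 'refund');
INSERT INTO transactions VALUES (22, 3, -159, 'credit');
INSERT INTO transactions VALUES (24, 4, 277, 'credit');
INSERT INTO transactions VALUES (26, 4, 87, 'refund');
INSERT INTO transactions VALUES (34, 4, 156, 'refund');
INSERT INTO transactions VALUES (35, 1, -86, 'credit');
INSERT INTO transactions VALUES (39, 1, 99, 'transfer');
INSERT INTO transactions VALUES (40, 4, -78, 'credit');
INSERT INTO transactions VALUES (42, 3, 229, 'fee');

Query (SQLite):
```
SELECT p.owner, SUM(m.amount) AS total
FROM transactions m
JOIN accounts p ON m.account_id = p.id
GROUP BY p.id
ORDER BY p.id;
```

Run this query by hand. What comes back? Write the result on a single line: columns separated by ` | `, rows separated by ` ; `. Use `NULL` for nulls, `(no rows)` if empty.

Join each transactions row to its accounts via account_id.
Group joined rows by accounts.id; compute SUM(m.amount) per group.
  1: ids {12, 35, 39} → SUM(m.amount)=14
  2: ids {15} → SUM(m.amount)=-21
  3: ids {3, 10, 11, 22, 42} → SUM(m.amount)=314
  4: ids {17, 24, 26, 34, 40} → SUM(m.amount)=840

Gita | 14 ; Raj | -21 ; Eve | 314 ; Quinn | 840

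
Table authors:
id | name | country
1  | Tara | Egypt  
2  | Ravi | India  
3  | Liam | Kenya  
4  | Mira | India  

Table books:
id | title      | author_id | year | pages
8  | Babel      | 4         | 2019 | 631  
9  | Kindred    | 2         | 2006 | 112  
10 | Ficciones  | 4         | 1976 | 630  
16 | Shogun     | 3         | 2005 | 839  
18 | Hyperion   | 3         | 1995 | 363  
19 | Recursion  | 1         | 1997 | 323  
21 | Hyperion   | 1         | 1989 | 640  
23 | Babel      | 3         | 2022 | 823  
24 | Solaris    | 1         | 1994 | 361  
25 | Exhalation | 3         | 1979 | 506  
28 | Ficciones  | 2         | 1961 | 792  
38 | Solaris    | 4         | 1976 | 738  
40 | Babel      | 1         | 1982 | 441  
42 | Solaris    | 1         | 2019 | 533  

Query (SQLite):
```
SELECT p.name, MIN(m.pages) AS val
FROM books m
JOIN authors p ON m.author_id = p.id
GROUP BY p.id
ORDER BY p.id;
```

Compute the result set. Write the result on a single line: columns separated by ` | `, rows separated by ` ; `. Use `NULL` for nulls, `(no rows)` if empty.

Join each books row to its authors via author_id.
Group joined rows by authors.id; compute MIN(m.pages) per group.
  1: ids {19, 21, 24, 40, 42} → MIN(m.pages)=323
  2: ids {9, 28} → MIN(m.pages)=112
  3: ids {16, 18, 23, 25} → MIN(m.pages)=363
  4: ids {8, 10, 38} → MIN(m.pages)=630

Tara | 323 ; Ravi | 112 ; Liam | 363 ; Mira | 630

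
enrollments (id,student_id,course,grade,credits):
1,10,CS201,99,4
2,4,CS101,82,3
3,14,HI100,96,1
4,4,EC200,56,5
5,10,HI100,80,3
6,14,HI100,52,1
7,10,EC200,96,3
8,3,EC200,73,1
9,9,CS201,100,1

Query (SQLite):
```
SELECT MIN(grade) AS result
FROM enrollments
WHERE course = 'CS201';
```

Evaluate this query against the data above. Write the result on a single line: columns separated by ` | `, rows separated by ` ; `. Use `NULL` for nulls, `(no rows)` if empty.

99

Rows where course='CS201' → grade values: [99, 100].
MIN of non-NULL values = 99.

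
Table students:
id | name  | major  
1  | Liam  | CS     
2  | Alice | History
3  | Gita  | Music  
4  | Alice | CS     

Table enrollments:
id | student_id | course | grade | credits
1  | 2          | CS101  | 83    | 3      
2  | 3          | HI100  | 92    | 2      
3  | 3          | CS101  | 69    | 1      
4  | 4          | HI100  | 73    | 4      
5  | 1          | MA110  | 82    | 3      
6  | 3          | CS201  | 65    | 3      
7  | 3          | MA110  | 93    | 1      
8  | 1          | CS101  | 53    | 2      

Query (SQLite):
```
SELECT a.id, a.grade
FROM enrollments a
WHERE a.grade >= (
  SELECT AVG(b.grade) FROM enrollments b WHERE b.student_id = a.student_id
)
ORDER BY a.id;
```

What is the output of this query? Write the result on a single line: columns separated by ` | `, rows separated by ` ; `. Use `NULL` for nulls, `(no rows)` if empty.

For each enrollments row a, compute AVG(grade) over rows sharing a.student_id.
Keep row a if a.grade >= that per-group AVG.
  student_id=1: AVG(grade) = 67.5
  student_id=2: AVG(grade) = 83.0
  student_id=3: AVG(grade) = 79.75
  student_id=4: AVG(grade) = 73.0

1 | 83 ; 2 | 92 ; 4 | 73 ; 5 | 82 ; 7 | 93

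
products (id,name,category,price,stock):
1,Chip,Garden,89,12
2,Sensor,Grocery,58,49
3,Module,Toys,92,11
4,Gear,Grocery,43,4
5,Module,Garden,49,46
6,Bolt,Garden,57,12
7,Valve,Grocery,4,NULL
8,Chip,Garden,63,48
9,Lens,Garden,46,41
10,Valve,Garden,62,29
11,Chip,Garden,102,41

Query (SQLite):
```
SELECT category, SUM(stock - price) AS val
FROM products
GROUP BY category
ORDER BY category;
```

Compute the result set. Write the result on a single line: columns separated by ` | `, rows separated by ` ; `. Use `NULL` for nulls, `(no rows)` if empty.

For each row compute stock - price.
Group by category; take SUM of the expression per group.
  Garden: ids {1, 5, 6, 8, 9, 10, 11} → SUM(stock - price)=-239
  Grocery: ids {2, 4, 7} → SUM(stock - price)=-48
  Toys: ids {3} → SUM(stock - price)=-81

Garden | -239 ; Grocery | -48 ; Toys | -81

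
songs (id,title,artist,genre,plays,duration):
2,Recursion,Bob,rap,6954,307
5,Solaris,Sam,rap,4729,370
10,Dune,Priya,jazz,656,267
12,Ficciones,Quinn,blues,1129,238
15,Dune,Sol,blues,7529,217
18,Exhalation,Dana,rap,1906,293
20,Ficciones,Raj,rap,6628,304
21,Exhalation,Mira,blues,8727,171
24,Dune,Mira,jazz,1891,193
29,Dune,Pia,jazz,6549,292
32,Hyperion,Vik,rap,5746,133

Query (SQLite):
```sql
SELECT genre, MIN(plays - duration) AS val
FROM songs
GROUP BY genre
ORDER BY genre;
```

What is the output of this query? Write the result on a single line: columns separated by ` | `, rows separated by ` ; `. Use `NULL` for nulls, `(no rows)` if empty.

blues | 891 ; jazz | 389 ; rap | 1613

For each row compute plays - duration.
Group by genre; take MIN of the expression per group.
  blues: ids {12, 15, 21} → MIN(plays - duration)=891
  jazz: ids {10, 24, 29} → MIN(plays - duration)=389
  rap: ids {2, 5, 18, 20, 32} → MIN(plays - duration)=1613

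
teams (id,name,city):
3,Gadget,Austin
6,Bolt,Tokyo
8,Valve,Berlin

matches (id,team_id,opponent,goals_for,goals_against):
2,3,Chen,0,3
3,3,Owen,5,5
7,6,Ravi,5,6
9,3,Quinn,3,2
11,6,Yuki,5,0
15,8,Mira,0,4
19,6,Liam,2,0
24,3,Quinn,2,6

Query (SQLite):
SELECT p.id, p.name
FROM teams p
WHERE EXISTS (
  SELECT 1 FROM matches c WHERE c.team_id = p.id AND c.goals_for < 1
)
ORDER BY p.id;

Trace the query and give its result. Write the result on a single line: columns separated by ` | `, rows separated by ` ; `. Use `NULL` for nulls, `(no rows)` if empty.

For each teams row, check whether any matches with matching team_id has goals_for < 1.
Keep rows where that is true.

3 | Gadget ; 8 | Valve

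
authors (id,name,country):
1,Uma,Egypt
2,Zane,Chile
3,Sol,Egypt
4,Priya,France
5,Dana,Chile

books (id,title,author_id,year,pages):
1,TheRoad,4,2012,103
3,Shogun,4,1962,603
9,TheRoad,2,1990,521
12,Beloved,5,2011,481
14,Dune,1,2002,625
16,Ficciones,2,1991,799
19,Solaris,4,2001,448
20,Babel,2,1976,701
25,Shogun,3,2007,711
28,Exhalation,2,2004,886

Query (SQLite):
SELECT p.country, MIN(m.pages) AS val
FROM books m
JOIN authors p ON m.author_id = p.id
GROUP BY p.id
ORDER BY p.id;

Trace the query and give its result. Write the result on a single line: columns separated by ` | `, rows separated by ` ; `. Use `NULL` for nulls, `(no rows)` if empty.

Egypt | 625 ; Chile | 521 ; Egypt | 711 ; France | 103 ; Chile | 481

Join each books row to its authors via author_id.
Group joined rows by authors.id; compute MIN(m.pages) per group.
  1: ids {14} → MIN(m.pages)=625
  2: ids {9, 16, 20, 28} → MIN(m.pages)=521
  3: ids {25} → MIN(m.pages)=711
  4: ids {1, 3, 19} → MIN(m.pages)=103
  5: ids {12} → MIN(m.pages)=481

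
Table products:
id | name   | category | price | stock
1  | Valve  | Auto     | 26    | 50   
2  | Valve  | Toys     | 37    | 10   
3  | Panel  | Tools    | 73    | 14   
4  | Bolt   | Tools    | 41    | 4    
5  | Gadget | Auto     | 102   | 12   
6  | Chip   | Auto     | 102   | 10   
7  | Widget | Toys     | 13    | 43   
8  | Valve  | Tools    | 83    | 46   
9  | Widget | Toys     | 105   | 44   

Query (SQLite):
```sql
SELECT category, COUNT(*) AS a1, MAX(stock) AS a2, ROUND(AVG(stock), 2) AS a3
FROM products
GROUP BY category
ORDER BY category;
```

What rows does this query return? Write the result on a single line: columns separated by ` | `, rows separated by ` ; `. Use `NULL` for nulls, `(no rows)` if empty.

Auto | 3 | 50 | 24 ; Tools | 3 | 46 | 21.33 ; Toys | 3 | 44 | 32.33

Group products by category.
Per group compute: COUNT(*), MAX(stock), ROUND(AVG(stock), 2).
  Auto: ids {1, 5, 6} → COUNT(*)=3, MAX(stock)=50, ROUND(AVG(stock), 2)=24
  Tools: ids {3, 4, 8} → COUNT(*)=3, MAX(stock)=46, ROUND(AVG(stock), 2)=21.33
  Toys: ids {2, 7, 9} → COUNT(*)=3, MAX(stock)=44, ROUND(AVG(stock), 2)=32.33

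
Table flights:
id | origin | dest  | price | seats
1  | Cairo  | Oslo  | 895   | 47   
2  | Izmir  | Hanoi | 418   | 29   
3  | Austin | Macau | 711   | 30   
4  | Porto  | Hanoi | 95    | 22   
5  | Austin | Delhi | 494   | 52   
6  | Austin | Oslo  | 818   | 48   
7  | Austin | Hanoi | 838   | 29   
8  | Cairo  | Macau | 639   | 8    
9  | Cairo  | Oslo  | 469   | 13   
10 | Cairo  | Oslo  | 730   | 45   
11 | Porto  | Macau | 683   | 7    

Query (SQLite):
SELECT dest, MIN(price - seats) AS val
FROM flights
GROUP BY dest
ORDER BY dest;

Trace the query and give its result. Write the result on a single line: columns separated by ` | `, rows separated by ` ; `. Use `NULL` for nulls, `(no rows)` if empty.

Delhi | 442 ; Hanoi | 73 ; Macau | 631 ; Oslo | 456

For each row compute price - seats.
Group by dest; take MIN of the expression per group.
  Delhi: ids {5} → MIN(price - seats)=442
  Hanoi: ids {2, 4, 7} → MIN(price - seats)=73
  Macau: ids {3, 8, 11} → MIN(price - seats)=631
  Oslo: ids {1, 6, 9, 10} → MIN(price - seats)=456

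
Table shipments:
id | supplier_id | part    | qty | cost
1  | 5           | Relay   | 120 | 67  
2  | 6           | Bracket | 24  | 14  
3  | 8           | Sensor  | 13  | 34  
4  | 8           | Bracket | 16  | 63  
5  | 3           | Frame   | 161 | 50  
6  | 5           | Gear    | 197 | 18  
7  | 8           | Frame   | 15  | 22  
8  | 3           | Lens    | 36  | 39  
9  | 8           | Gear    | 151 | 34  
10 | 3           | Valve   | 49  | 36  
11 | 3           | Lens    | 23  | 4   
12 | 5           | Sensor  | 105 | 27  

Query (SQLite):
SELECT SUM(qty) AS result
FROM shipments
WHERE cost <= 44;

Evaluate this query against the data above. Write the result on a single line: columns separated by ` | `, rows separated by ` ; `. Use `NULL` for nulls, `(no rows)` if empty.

613

Rows where cost <= 44 → qty values: [24, 13, 197, 15, 36, 151, 49, 23, 105].
SUM of non-NULL values = 613.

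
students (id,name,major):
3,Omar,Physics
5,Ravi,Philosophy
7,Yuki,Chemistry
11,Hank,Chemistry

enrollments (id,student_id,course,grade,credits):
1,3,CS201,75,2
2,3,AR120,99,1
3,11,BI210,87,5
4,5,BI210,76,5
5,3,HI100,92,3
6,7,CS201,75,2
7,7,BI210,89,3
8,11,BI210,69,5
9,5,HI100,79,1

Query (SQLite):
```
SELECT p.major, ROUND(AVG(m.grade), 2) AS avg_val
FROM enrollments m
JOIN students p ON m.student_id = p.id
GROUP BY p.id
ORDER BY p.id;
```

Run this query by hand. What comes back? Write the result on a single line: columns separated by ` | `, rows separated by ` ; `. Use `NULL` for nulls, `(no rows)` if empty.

Physics | 88.67 ; Philosophy | 77.5 ; Chemistry | 82 ; Chemistry | 78

Join each enrollments row to its students via student_id.
Group joined rows by students.id; compute ROUND(AVG(m.grade), 2) per group.
  3: ids {1, 2, 5} → ROUND(AVG(m.grade), 2)=88.67
  5: ids {4, 9} → ROUND(AVG(m.grade), 2)=77.5
  7: ids {6, 7} → ROUND(AVG(m.grade), 2)=82
  11: ids {3, 8} → ROUND(AVG(m.grade), 2)=78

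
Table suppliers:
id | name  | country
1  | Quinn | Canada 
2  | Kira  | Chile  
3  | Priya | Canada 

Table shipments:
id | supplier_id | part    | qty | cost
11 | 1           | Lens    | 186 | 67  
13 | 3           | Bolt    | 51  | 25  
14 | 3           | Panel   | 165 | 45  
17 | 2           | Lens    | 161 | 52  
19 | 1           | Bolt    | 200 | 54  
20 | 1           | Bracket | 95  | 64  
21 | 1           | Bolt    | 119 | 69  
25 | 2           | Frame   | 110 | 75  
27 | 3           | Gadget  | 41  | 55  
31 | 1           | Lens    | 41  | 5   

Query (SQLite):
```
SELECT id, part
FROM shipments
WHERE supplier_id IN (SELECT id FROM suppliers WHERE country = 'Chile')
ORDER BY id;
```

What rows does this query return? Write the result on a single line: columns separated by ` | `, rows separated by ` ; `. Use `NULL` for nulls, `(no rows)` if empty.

Inner query: suppliers.id where country = 'Chile'.
Outer: keep shipments rows whose supplier_id is in that set.
Inner query → {2}

17 | Lens ; 25 | Frame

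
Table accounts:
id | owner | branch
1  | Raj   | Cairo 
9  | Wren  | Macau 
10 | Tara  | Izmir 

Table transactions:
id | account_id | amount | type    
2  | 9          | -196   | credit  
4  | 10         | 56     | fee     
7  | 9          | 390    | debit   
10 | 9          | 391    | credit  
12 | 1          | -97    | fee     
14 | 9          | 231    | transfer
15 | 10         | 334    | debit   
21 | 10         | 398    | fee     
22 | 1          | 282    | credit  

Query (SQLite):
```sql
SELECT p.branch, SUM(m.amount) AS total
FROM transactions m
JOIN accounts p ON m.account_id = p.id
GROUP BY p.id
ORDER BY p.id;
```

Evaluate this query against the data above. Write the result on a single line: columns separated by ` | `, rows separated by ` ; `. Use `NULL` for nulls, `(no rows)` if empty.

Join each transactions row to its accounts via account_id.
Group joined rows by accounts.id; compute SUM(m.amount) per group.
  1: ids {12, 22} → SUM(m.amount)=185
  9: ids {2, 7, 10, 14} → SUM(m.amount)=816
  10: ids {4, 15, 21} → SUM(m.amount)=788

Cairo | 185 ; Macau | 816 ; Izmir | 788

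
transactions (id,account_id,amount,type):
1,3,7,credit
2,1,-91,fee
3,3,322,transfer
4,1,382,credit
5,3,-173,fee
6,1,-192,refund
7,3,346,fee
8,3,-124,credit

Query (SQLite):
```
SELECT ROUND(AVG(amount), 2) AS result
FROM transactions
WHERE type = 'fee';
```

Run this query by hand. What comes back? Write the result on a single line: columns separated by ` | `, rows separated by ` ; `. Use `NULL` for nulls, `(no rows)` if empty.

27.33

Rows where type='fee' → amount values: [-91, -173, 346].
AVG = 82 / 3 (rounded to 2 dp).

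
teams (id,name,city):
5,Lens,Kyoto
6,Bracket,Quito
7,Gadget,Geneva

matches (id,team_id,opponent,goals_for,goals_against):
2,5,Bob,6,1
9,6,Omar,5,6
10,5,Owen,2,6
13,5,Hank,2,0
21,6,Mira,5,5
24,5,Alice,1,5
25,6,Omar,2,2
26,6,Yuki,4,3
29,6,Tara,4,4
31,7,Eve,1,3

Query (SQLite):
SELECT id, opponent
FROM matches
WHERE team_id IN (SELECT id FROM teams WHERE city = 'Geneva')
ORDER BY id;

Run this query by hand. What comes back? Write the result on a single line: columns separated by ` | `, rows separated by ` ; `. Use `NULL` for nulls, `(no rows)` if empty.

Inner query: teams.id where city = 'Geneva'.
Outer: keep matches rows whose team_id is in that set.
Inner query → {7}

31 | Eve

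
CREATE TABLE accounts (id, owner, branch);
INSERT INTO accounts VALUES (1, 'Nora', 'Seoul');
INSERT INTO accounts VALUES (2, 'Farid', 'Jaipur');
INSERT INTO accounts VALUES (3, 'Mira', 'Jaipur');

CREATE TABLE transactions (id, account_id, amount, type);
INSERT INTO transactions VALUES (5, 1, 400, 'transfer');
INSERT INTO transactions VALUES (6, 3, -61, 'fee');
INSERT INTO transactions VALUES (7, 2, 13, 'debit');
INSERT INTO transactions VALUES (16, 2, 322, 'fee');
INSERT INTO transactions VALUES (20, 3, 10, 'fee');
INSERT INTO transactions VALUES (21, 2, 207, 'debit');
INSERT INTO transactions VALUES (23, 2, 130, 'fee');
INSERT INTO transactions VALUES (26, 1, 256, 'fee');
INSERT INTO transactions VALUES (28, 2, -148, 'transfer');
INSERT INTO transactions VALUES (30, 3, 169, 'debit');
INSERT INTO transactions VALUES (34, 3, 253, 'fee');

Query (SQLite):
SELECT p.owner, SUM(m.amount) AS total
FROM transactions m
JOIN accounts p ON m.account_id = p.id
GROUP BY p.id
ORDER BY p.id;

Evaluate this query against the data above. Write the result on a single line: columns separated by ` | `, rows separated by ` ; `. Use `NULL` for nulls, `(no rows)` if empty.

Join each transactions row to its accounts via account_id.
Group joined rows by accounts.id; compute SUM(m.amount) per group.
  1: ids {5, 26} → SUM(m.amount)=656
  2: ids {7, 16, 21, 23, 28} → SUM(m.amount)=524
  3: ids {6, 20, 30, 34} → SUM(m.amount)=371

Nora | 656 ; Farid | 524 ; Mira | 371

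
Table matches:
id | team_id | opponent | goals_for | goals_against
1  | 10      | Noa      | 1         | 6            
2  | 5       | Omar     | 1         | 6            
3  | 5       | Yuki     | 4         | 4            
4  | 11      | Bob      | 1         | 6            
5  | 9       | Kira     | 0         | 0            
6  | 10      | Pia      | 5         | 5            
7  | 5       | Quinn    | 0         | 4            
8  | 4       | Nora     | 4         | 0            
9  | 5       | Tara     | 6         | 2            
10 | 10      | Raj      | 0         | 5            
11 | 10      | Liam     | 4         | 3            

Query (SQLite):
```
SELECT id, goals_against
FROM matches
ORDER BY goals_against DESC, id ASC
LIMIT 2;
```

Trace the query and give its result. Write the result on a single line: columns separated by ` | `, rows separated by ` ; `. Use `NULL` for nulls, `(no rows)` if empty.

Sort by goals_against desc, tiebreak id asc: (6, id=1), (6, id=2), (6, id=4), (5, id=6), (5, id=10) …. Take first 2.

1 | 6 ; 2 | 6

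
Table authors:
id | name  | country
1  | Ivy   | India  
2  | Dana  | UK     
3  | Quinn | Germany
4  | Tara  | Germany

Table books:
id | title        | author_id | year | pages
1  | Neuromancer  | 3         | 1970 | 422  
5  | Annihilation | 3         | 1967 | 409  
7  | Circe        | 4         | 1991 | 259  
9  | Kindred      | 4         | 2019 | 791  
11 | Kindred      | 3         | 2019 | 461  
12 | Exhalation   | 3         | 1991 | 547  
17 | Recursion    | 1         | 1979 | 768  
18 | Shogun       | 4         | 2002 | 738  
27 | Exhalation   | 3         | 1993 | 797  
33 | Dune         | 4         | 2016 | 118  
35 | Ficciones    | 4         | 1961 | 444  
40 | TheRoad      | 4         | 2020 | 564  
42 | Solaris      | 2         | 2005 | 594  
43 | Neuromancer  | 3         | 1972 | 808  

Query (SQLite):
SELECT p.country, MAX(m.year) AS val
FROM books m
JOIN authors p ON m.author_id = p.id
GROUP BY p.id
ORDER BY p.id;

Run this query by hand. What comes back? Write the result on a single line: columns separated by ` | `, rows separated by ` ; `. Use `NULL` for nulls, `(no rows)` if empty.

Join each books row to its authors via author_id.
Group joined rows by authors.id; compute MAX(m.year) per group.
  1: ids {17} → MAX(m.year)=1979
  2: ids {42} → MAX(m.year)=2005
  3: ids {1, 5, 11, 12, 27, 43} → MAX(m.year)=2019
  4: ids {7, 9, 18, 33, 35, 40} → MAX(m.year)=2020

India | 1979 ; UK | 2005 ; Germany | 2019 ; Germany | 2020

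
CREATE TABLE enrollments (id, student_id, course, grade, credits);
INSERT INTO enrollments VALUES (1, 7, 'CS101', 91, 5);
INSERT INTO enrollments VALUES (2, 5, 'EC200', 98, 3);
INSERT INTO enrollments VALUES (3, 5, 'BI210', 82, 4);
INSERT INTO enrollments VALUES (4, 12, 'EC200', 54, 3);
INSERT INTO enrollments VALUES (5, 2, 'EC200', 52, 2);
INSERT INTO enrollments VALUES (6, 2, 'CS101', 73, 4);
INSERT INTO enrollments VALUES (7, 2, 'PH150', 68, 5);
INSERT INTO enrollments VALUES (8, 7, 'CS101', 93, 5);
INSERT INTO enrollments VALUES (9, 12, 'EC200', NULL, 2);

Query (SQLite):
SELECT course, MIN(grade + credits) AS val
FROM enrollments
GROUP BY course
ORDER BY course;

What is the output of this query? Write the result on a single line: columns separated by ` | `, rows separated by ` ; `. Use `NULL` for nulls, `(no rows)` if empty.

For each row compute grade + credits.
Group by course; take MIN of the expression per group.
  BI210: ids {3} → MIN(grade + credits)=86
  CS101: ids {1, 6, 8} → MIN(grade + credits)=77
  EC200: ids {2, 4, 5, 9} → MIN(grade + credits)=54
  PH150: ids {7} → MIN(grade + credits)=73

BI210 | 86 ; CS101 | 77 ; EC200 | 54 ; PH150 | 73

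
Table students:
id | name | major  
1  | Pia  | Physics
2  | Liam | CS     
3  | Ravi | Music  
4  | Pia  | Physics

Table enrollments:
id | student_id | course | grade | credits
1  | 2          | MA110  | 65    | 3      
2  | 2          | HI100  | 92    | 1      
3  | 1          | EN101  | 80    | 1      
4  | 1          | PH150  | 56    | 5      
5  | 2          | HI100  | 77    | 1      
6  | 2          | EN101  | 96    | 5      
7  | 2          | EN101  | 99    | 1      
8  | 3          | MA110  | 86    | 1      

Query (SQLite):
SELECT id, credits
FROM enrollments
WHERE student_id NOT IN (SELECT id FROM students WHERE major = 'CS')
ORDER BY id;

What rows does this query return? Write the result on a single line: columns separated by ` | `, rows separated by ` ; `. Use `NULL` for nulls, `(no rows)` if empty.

3 | 1 ; 4 | 5 ; 8 | 1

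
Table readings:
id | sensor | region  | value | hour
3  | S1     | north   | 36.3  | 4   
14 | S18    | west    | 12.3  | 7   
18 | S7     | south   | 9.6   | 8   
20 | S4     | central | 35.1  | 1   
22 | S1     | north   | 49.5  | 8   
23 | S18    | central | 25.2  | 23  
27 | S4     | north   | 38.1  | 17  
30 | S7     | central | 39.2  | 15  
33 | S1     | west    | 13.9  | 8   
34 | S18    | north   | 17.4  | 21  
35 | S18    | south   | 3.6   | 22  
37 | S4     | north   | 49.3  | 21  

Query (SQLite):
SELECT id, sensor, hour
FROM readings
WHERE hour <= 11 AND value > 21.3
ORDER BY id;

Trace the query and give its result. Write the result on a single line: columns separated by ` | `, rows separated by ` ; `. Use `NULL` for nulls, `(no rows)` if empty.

3 | S1 | 4 ; 20 | S4 | 1 ; 22 | S1 | 8

hour <= 11: ids {3, 14, 18, 20, 22, 33}
value > 21.3: ids {3, 20, 22, 23, 27, 30, 37}
Combine with AND.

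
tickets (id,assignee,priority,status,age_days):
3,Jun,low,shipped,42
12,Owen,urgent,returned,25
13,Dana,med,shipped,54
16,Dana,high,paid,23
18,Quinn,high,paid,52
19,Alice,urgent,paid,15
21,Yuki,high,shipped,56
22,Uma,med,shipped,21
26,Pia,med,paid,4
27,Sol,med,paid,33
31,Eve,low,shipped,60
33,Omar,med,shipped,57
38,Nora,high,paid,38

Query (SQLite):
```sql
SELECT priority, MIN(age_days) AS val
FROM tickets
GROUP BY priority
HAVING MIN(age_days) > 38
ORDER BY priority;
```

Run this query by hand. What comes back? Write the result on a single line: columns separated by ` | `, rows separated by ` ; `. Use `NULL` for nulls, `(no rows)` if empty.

Partition tickets by priority; compute MIN(age_days) within each group.
HAVING: keep groups where MIN(age_days) > 38.
  high: ids {16, 18, 21, 38} → MIN(age_days)=23
  low: ids {3, 31} → MIN(age_days)=42
  med: ids {13, 22, 26, 27, 33} → MIN(age_days)=4
  urgent: ids {12, 19} → MIN(age_days)=15

low | 42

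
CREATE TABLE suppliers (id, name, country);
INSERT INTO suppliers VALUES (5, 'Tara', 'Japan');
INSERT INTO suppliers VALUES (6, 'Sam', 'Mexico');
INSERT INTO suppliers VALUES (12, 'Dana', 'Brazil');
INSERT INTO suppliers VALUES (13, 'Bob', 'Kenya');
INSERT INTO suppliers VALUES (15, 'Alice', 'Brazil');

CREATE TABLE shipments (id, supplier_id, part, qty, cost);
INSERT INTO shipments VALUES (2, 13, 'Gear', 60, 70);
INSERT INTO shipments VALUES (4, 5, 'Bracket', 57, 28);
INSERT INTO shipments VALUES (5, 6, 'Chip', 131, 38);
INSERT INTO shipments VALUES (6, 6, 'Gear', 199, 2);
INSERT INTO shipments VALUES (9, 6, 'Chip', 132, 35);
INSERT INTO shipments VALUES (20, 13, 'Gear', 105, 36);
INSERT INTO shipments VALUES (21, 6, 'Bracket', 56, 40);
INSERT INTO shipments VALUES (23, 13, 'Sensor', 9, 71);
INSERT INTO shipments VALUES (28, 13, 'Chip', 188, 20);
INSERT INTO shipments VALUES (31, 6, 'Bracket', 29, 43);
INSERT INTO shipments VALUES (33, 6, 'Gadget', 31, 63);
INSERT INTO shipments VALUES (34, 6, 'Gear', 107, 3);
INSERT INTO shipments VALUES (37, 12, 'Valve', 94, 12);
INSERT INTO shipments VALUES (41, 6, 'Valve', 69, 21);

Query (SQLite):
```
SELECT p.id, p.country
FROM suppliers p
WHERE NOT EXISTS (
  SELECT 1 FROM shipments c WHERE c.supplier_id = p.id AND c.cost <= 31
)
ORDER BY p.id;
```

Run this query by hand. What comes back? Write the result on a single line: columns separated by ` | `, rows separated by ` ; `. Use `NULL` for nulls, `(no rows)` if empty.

For each suppliers row, check whether any shipments with matching supplier_id has cost <= 31.
Keep rows where that is false.

15 | Brazil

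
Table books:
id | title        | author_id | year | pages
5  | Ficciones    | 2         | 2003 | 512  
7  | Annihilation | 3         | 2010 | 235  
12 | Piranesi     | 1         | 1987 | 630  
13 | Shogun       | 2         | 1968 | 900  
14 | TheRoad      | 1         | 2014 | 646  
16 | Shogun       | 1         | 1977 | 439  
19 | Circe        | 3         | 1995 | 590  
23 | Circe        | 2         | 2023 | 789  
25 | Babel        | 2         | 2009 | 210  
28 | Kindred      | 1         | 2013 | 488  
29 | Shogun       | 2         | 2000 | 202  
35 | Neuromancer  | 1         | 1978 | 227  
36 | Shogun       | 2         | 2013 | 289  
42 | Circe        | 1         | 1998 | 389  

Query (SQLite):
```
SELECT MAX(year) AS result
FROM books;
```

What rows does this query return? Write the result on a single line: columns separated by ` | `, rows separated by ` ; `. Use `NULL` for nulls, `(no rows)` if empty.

All year values: [2003, 2010, 1987, 1968, 2014, 1977, 1995, 2023, 2009, 2013, 2000, 1978, 2013, 1998].
MAX of non-NULL values = 2023.

2023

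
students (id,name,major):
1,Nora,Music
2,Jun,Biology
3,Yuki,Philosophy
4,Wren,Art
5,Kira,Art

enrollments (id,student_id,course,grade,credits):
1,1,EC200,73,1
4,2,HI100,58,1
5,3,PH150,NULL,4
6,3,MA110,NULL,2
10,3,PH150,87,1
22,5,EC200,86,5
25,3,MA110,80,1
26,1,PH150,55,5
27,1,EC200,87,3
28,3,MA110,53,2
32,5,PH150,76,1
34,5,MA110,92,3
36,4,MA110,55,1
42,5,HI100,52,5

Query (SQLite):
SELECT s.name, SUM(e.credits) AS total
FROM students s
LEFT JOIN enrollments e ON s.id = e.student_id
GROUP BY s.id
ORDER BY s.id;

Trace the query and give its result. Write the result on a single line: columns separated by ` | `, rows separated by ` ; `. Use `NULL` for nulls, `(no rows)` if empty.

LEFT JOIN keeps every students row; unmatched ones get NULL for enrollments columns.
Group by students.id and compute SUM(e.credits). SUM over an all-NULL group is NULL.
  1: ids {1, 26, 27} → SUM(e.credits)=9
  2: ids {4} → SUM(e.credits)=1
  3: ids {5, 6, 10, 25, 28} → SUM(e.credits)=10
  4: ids {36} → SUM(e.credits)=1
  5: ids {22, 32, 34, 42} → SUM(e.credits)=14

Nora | 9 ; Jun | 1 ; Yuki | 10 ; Wren | 1 ; Kira | 14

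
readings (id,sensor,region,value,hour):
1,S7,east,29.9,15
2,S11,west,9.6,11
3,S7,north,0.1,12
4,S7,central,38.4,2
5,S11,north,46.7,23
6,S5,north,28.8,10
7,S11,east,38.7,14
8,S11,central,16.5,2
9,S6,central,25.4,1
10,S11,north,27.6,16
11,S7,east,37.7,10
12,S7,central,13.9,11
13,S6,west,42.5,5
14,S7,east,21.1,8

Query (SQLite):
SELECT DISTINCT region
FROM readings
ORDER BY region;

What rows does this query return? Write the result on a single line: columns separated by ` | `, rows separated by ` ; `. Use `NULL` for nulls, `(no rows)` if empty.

Collect distinct region values from readings.

central ; east ; north ; west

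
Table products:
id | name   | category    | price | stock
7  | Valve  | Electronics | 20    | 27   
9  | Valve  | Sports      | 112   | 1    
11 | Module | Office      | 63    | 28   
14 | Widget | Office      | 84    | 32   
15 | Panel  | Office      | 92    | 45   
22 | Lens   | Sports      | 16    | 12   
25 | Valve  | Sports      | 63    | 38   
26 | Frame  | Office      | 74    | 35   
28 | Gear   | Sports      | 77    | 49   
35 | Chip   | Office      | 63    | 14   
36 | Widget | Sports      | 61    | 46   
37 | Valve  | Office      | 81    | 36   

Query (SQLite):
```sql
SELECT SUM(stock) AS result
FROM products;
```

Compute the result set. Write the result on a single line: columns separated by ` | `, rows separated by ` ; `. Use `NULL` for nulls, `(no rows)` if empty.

363

All stock values: [27, 1, 28, 32, 45, 12, 38, 35, 49, 14, 46, 36].
SUM of non-NULL values = 363.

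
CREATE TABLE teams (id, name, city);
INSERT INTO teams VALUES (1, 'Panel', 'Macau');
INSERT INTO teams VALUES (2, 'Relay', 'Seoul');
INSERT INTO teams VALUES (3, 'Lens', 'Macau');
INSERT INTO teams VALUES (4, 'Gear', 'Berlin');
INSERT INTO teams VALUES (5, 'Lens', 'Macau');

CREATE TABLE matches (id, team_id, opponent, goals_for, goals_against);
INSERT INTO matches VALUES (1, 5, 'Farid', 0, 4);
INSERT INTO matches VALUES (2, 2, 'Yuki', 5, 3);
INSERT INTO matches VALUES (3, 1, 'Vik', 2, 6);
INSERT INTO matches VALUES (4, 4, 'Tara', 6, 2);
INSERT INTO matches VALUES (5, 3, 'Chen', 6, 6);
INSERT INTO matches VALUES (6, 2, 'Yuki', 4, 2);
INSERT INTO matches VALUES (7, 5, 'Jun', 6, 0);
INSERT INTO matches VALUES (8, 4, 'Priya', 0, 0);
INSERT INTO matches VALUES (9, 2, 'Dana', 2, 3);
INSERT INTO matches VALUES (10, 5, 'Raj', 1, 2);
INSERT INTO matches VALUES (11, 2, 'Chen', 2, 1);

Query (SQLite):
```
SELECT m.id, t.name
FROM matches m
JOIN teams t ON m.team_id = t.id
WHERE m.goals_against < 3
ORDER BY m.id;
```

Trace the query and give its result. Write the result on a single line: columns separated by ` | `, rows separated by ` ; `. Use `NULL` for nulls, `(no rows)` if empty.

Each matches row matches the teams row where team_id = teams.id.
Then keep rows with m.goals_against < 3.

4 | Gear ; 6 | Relay ; 7 | Lens ; 8 | Gear ; 10 | Lens ; 11 | Relay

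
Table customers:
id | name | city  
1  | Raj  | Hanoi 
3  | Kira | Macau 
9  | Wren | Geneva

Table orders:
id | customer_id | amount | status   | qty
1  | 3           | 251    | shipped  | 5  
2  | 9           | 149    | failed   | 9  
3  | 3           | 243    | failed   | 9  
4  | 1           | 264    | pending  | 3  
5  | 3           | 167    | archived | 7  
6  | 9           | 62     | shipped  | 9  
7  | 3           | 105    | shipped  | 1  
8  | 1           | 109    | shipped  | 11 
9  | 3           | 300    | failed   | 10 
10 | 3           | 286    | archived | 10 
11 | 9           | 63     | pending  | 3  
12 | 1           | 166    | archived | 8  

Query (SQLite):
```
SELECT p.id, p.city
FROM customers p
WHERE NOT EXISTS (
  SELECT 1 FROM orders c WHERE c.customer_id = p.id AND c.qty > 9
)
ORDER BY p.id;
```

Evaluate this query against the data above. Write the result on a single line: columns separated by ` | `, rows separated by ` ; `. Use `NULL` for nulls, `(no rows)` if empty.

For each customers row, check whether any orders with matching customer_id has qty > 9.
Keep rows where that is false.

9 | Geneva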